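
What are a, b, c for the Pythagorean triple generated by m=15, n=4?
(209, 120, 241)

Euclid's formula: a = m² - n², b = 2mn, c = m² + n²
m = 15, n = 4
a = 15² - 4² = 225 - 16 = 209
b = 2 × 15 × 4 = 120
c = 15² + 4² = 225 + 16 = 241
Verification: 209² + 120² = 43681 + 14400 = 58081 = 241² ✓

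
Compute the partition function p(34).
12310

p(n) counts ways to write n as a sum of positive integers (order ignored).
Euler's pentagonal recurrence: p(k) = p(k-1) + p(k-2) - p(k-5) - p(k-7) + p(k-12) + p(k-15) - ... (offsets j(3j∓1)/2, signs ++--, p(0)=1, p(<0)=0).
DP table for k = 0..33: p(0)=1, p(1)=1, p(2)=2, p(3)=3, p(4)=5, p(5)=7, p(6)=11, p(7)=15, p(8)=22, p(9)=30, p(10)=42, p(11)=56, p(12)=77, p(13)=101, p(14)=135, p(15)=176, p(16)=231, p(17)=297, p(18)=385, p(19)=490, p(20)=627, p(21)=792, p(22)=1002, p(23)=1255, p(24)=1575, p(25)=1958, p(26)=2436, p(27)=3010, p(28)=3718, p(29)=4565, p(30)=5604, p(31)=6842, p(32)=8349, p(33)=10143.
Final step: p(34) = p(33) + p(32) - p(29) - p(27) + p(22) + p(19) - p(12) - p(8)
= 10143 + 8349 - 4565 - 3010 + 1002 + 490 - 77 - 22
= 12310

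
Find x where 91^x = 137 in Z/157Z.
113

Baby-step giant-step with step n = ⌈√157⌉ = 13.
Baby steps 91^j mod 157 (j:value) for j=0..12: 0:1, 1:91, 2:117, 3:128, 4:30, 5:61, 6:56, 7:72, 8:115, 9:103, 10:110, 11:119, 12:153.
Giant-step multiplier: 91^(-13) ≡ 91^(156-13) = 91^143 ≡ 135 (mod 157).
Giant steps γ_i = 137·135^i mod 157: γ_0=137, γ_1=126, γ_2=54, γ_3=68, γ_4=74, γ_5=99, γ_6=20, γ_7=31, γ_8=103 (in table at j=9).
x = i·n + j = 8·13 + 9 = 113.
Check: 91^113 ≡ 137 (mod 157).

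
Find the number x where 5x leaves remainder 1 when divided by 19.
4

gcd(5, 19) = 1, so the inverse exists.
Extended Euclidean algorithm on (19, 5):
19 = 3 × 5 + 4  ⟹  4 = (1)·19 + (-3)·5
5 = 1 × 4 + 1  ⟹  1 = (-1)·19 + (4)·5
So (4)·5 ≡ 1 (mod 19), i.e. 5^(-1) ≡ 4 (mod 19).
Check: 5 × 4 = 20 ≡ 1 (mod 19)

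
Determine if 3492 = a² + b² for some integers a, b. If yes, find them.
24² + 54² (a=24, b=54)

Factorization: 3492 = 2^2 × 3^2 × 97
By Fermat: n is sum of two squares iff every prime p ≡ 3 (mod 4) appears to even power.
All primes ≡ 3 (mod 4) appear to even power.
Search a = 0, 1, 2, … for 3492 - a² a perfect square: first hit at a = 24: 3492 - 576 = 2916 = 54².
3492 = 24² + 54² = 576 + 2916 ✓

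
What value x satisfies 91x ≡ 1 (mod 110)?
81

gcd(91, 110) = 1, so the inverse exists.
Extended Euclidean algorithm on (110, 91):
110 = 1 × 91 + 19  ⟹  19 = (1)·110 + (-1)·91
91 = 4 × 19 + 15  ⟹  15 = (-4)·110 + (5)·91
19 = 1 × 15 + 4  ⟹  4 = (5)·110 + (-6)·91
15 = 3 × 4 + 3  ⟹  3 = (-19)·110 + (23)·91
4 = 1 × 3 + 1  ⟹  1 = (24)·110 + (-29)·91
So (-29)·91 ≡ 1 (mod 110), i.e. 91^(-1) ≡ -29 ≡ 81 (mod 110).
Check: 91 × 81 = 7371 ≡ 1 (mod 110)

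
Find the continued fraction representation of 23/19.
[1; 4, 1, 3]

Euclidean algorithm steps:
23 = 1 × 19 + 4
19 = 4 × 4 + 3
4 = 1 × 3 + 1
3 = 3 × 1 + 0
Continued fraction: [1; 4, 1, 3]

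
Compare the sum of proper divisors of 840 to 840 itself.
abundant

Proper divisors of 840: sum = 1 + 2 + 3 + 4 + 5 + 6 + 7 + 8 + ... + 168 + 210 + 280 + 420 (31 divisors) = 2040
Since 2040 > 840, 840 is abundant.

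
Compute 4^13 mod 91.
4

Repeated squaring. Binary of 13 = 1101.
4^1 ≡ 4 (mod 91); 4^2 ≡ 16 (mod 91); 4^4 ≡ 74 (mod 91); 4^8 ≡ 16 (mod 91)
4^13 = 4^1 × 4^4 × 4^8 ≡ 4 (mod 91)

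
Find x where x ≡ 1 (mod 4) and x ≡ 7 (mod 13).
33

Using Chinese Remainder Theorem:
M = 4 × 13 = 52
M1 = 13, M2 = 4
y1 = 13^(-1) mod 4 = 1
y2 = 4^(-1) mod 13 = 10
x = (1×13×1 + 7×4×10) mod 52 = 33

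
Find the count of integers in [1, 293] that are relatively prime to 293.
292

293 = 293
φ(n) = n × ∏(1 - 1/p) for each prime p dividing n
φ(293) = 293 × (1 - 1/293) = 292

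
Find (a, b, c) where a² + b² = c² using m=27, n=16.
(473, 864, 985)

Euclid's formula: a = m² - n², b = 2mn, c = m² + n²
m = 27, n = 16
a = 27² - 16² = 729 - 256 = 473
b = 2 × 27 × 16 = 864
c = 27² + 16² = 729 + 256 = 985
Verification: 473² + 864² = 223729 + 746496 = 970225 = 985² ✓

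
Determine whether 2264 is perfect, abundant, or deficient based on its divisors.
deficient

Proper divisors of 2264: sum = 1 + 2 + 4 + 8 + 283 + 566 + 1132 = 1996
Since 1996 < 2264, 2264 is deficient.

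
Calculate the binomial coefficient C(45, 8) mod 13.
0

Using Lucas' theorem:
Write n=45 and k=8 in base 13:
n in base 13: [3, 6]
k in base 13: [0, 8]
C(45,8) mod 13 = ∏ C(n_i, k_i) mod 13
Digit binomials (mod 13): C(3,0) = 1; C(6,8) = 0 (k_i > n_i)
Product: 1 × 0 = 0 ≡ 0 (mod 13)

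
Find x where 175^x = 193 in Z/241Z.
126

Baby-step giant-step with step n = ⌈√241⌉ = 16.
Baby steps 175^j mod 241 (j:value) for j=0..15: 0:1, 1:175, 2:18, 3:17, 4:83, 5:65, 6:48, 7:206, 8:141, 9:93, 10:128, 11:228, 12:135, 13:7, 14:20, 15:126.
Giant-step multiplier: 175^(-16) ≡ 175^(240-16) = 175^224 ≡ 160 (mod 241).
Giant steps γ_i = 193·160^i mod 241: γ_0=193, γ_1=32, γ_2=59, γ_3=41, γ_4=53, γ_5=45, γ_6=211, γ_7=20 (in table at j=14).
x = i·n + j = 7·16 + 14 = 126.
Check: 175^126 ≡ 193 (mod 241).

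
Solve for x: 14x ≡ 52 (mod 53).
x ≡ 34 (mod 53)

gcd(14, 53) = 1, which divides 52, so solutions exist.
Find 14^(-1) mod 53 by the extended Euclidean algorithm:
53 = 3 × 14 + 11  ⟹  11 = (1)·53 + (-3)·14
14 = 1 × 11 + 3  ⟹  3 = (-1)·53 + (4)·14
11 = 3 × 3 + 2  ⟹  2 = (4)·53 + (-15)·14
3 = 1 × 2 + 1  ⟹  1 = (-5)·53 + (19)·14
So (19)·14 ≡ 1 (mod 53), i.e. 14^(-1) ≡ 19 (mod 53).
x ≡ 19 × 52 = 988 ≡ 34 (mod 53).
Check: 14 × 34 = 476 ≡ 52 (mod 53).
Unique solution: x ≡ 34 (mod 53)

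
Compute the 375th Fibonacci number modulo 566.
352

Matrix identity: Q^n = [[F_(n+1), F_n], [F_n, F_(n-1)]] with Q = [[1,1],[1,0]].
n = 375 = 101110111₂. Square-and-multiply, entries mod 566:
Q^1 = [[1,1],[1,0]]
Q^2 = (Q^1)² = [[2,1],[1,1]]
Q^5 = (Q^2)²·Q = [[8,5],[5,3]]
Q^11 = (Q^5)²·Q = [[144,89],[89,55]]
Q^23 = (Q^11)²·Q = [[522,357],[357,165]]
Q^46 = (Q^23)² = [[337,181],[181,156]]
Q^93 = (Q^46)²·Q = [[107,302],[302,371]]
Q^187 = (Q^93)²·Q = [[233,207],[207,26]]
Q^375 = (Q^187)²·Q = [[195,352],[352,409]]
F_375 mod 566 = Q^375[0][1] = 352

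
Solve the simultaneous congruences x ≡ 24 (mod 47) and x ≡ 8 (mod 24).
776

Using Chinese Remainder Theorem:
M = 47 × 24 = 1128
M1 = 24, M2 = 47
y1 = 24^(-1) mod 47 = 2
y2 = 47^(-1) mod 24 = 23
x = (24×24×2 + 8×47×23) mod 1128 = 776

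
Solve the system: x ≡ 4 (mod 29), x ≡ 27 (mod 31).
120

Using Chinese Remainder Theorem:
M = 29 × 31 = 899
M1 = 31, M2 = 29
y1 = 31^(-1) mod 29 = 15
y2 = 29^(-1) mod 31 = 15
x = (4×31×15 + 27×29×15) mod 899 = 120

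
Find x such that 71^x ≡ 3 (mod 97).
50

Baby-step giant-step with step n = ⌈√97⌉ = 10.
Baby steps 71^j mod 97 (j:value) for j=0..9: 0:1, 1:71, 2:94, 3:78, 4:9, 5:57, 6:70, 7:23, 8:81, 9:28.
Giant-step multiplier: 71^(-10) ≡ 71^(96-10) = 71^86 ≡ 95 (mod 97).
Giant steps γ_i = 3·95^i mod 97: γ_0=3, γ_1=91, γ_2=12, γ_3=73, γ_4=48, γ_5=1 (in table at j=0).
x = i·n + j = 5·10 + 0 = 50.
Check: 71^50 ≡ 3 (mod 97).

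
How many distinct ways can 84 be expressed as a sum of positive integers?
26543660

p(n) counts ways to write n as a sum of positive integers (order ignored).
Euler's pentagonal recurrence: p(k) = p(k-1) + p(k-2) - p(k-5) - p(k-7) + p(k-12) + p(k-15) - ... (offsets j(3j∓1)/2, signs ++--, p(0)=1, p(<0)=0).
DP table for k = 0..83: p(0)=1, p(1)=1, p(2)=2, p(3)=3, p(4)=5, p(5)=7, p(6)=11, p(7)=15, p(8)=22, p(9)=30, p(10)=42, p(11)=56, p(12)=77, p(13)=101, p(14)=135, p(15)=176, p(16)=231, p(17)=297, p(18)=385, p(19)=490, p(20)=627, p(21)=792, p(22)=1002, p(23)=1255, p(24)=1575, p(25)=1958, p(26)=2436, p(27)=3010, p(28)=3718, p(29)=4565, p(30)=5604, p(31)=6842, p(32)=8349, p(33)=10143, p(34)=12310, p(35)=14883, p(36)=17977, p(37)=21637, p(38)=26015, p(39)=31185, p(40)=37338, p(41)=44583, p(42)=53174, p(43)=63261, p(44)=75175, p(45)=89134, p(46)=105558, p(47)=124754, p(48)=147273, p(49)=173525, p(50)=204226, p(51)=239943, p(52)=281589, p(53)=329931, p(54)=386155, p(55)=451276, p(56)=526823, p(57)=614154, p(58)=715220, p(59)=831820, p(60)=966467, p(61)=1121505, p(62)=1300156, p(63)=1505499, p(64)=1741630, p(65)=2012558, p(66)=2323520, p(67)=2679689, p(68)=3087735, p(69)=3554345, p(70)=4087968, p(71)=4697205, p(72)=5392783, p(73)=6185689, p(74)=7089500, p(75)=8118264, p(76)=9289091, p(77)=10619863, p(78)=12132164, p(79)=13848650, p(80)=15796476, p(81)=18004327, p(82)=20506255, p(83)=23338469.
Final step: p(84) = p(83) + p(82) - p(79) - p(77) + p(72) + p(69) - p(62) - p(58) + p(49) + p(44) - p(33) - p(27) + p(14) + p(7)
= 23338469 + 20506255 - 13848650 - 10619863 + 5392783 + 3554345 - 1300156 - 715220 + 173525 + 75175 - 10143 - 3010 + 135 + 15
= 26543660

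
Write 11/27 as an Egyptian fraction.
1/3 + 1/14 + 1/378

Greedy algorithm:
11/27: ceiling(27/11) = 3, use 1/3
2/27: ceiling(27/2) = 14, use 1/14
1/378: ceiling(378/1) = 378, use 1/378
Result: 11/27 = 1/3 + 1/14 + 1/378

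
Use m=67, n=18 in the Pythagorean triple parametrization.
(4165, 2412, 4813)

Euclid's formula: a = m² - n², b = 2mn, c = m² + n²
m = 67, n = 18
a = 67² - 18² = 4489 - 324 = 4165
b = 2 × 67 × 18 = 2412
c = 67² + 18² = 4489 + 324 = 4813
Verification: 4165² + 2412² = 17347225 + 5817744 = 23164969 = 4813² ✓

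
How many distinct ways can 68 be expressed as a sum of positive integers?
3087735

p(n) counts ways to write n as a sum of positive integers (order ignored).
Euler's pentagonal recurrence: p(k) = p(k-1) + p(k-2) - p(k-5) - p(k-7) + p(k-12) + p(k-15) - ... (offsets j(3j∓1)/2, signs ++--, p(0)=1, p(<0)=0).
DP table for k = 0..67: p(0)=1, p(1)=1, p(2)=2, p(3)=3, p(4)=5, p(5)=7, p(6)=11, p(7)=15, p(8)=22, p(9)=30, p(10)=42, p(11)=56, p(12)=77, p(13)=101, p(14)=135, p(15)=176, p(16)=231, p(17)=297, p(18)=385, p(19)=490, p(20)=627, p(21)=792, p(22)=1002, p(23)=1255, p(24)=1575, p(25)=1958, p(26)=2436, p(27)=3010, p(28)=3718, p(29)=4565, p(30)=5604, p(31)=6842, p(32)=8349, p(33)=10143, p(34)=12310, p(35)=14883, p(36)=17977, p(37)=21637, p(38)=26015, p(39)=31185, p(40)=37338, p(41)=44583, p(42)=53174, p(43)=63261, p(44)=75175, p(45)=89134, p(46)=105558, p(47)=124754, p(48)=147273, p(49)=173525, p(50)=204226, p(51)=239943, p(52)=281589, p(53)=329931, p(54)=386155, p(55)=451276, p(56)=526823, p(57)=614154, p(58)=715220, p(59)=831820, p(60)=966467, p(61)=1121505, p(62)=1300156, p(63)=1505499, p(64)=1741630, p(65)=2012558, p(66)=2323520, p(67)=2679689.
Final step: p(68) = p(67) + p(66) - p(63) - p(61) + p(56) + p(53) - p(46) - p(42) + p(33) + p(28) - p(17) - p(11)
= 2679689 + 2323520 - 1505499 - 1121505 + 526823 + 329931 - 105558 - 53174 + 10143 + 3718 - 297 - 56
= 3087735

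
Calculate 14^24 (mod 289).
169

Repeated squaring. Binary of 24 = 11000.
14^1 ≡ 14 (mod 289); 14^2 ≡ 196 (mod 289); 14^4 ≡ 268 (mod 289); 14^8 ≡ 152 (mod 289); 14^16 ≡ 273 (mod 289)
14^24 = 14^8 × 14^16 ≡ 169 (mod 289)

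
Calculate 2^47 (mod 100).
28

Repeated squaring. Binary of 47 = 101111.
2^1 ≡ 2 (mod 100); 2^2 ≡ 4 (mod 100); 2^4 ≡ 16 (mod 100); 2^8 ≡ 56 (mod 100); 2^16 ≡ 36 (mod 100); 2^32 ≡ 96 (mod 100)
2^47 = 2^1 × 2^2 × 2^4 × 2^8 × 2^32 ≡ 28 (mod 100)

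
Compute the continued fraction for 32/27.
[1; 5, 2, 2]

Euclidean algorithm steps:
32 = 1 × 27 + 5
27 = 5 × 5 + 2
5 = 2 × 2 + 1
2 = 2 × 1 + 0
Continued fraction: [1; 5, 2, 2]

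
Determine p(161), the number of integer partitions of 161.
118159068427

p(n) counts ways to write n as a sum of positive integers (order ignored).
Euler's pentagonal recurrence: p(k) = p(k-1) + p(k-2) - p(k-5) - p(k-7) + p(k-12) + p(k-15) - ... (offsets j(3j∓1)/2, signs ++--, p(0)=1, p(<0)=0).
DP table for k = 0..160: p(0)=1, p(1)=1, p(2)=2, p(3)=3, p(4)=5, p(5)=7, p(6)=11, p(7)=15, p(8)=22, p(9)=30, p(10)=42, p(11)=56, p(12)=77, p(13)=101, p(14)=135, p(15)=176, p(16)=231, p(17)=297, p(18)=385, p(19)=490, p(20)=627, p(21)=792, p(22)=1002, p(23)=1255, p(24)=1575, p(25)=1958, p(26)=2436, p(27)=3010, p(28)=3718, p(29)=4565, p(30)=5604, p(31)=6842, p(32)=8349, p(33)=10143, p(34)=12310, p(35)=14883, p(36)=17977, p(37)=21637, p(38)=26015, p(39)=31185, p(40)=37338, p(41)=44583, p(42)=53174, p(43)=63261, p(44)=75175, p(45)=89134, p(46)=105558, p(47)=124754, p(48)=147273, p(49)=173525, p(50)=204226, p(51)=239943, p(52)=281589, p(53)=329931, p(54)=386155, p(55)=451276, p(56)=526823, p(57)=614154, p(58)=715220, p(59)=831820, p(60)=966467, p(61)=1121505, p(62)=1300156, p(63)=1505499, p(64)=1741630, p(65)=2012558, p(66)=2323520, p(67)=2679689, p(68)=3087735, p(69)=3554345, p(70)=4087968, p(71)=4697205, p(72)=5392783, p(73)=6185689, p(74)=7089500, p(75)=8118264, p(76)=9289091, p(77)=10619863, p(78)=12132164, p(79)=13848650, p(80)=15796476, p(81)=18004327, p(82)=20506255, p(83)=23338469, p(84)=26543660, p(85)=30167357, p(86)=34262962, p(87)=38887673, p(88)=44108109, p(89)=49995925, p(90)=56634173, p(91)=64112359, p(92)=72533807, p(93)=82010177, p(94)=92669720, p(95)=104651419, p(96)=118114304, p(97)=133230930, p(98)=150198136, p(99)=169229875, p(100)=190569292, p(101)=214481126, p(102)=241265379, p(103)=271248950, p(104)=304801365, p(105)=342325709, p(106)=384276336, p(107)=431149389, p(108)=483502844, p(109)=541946240, p(110)=607163746, p(111)=679903203, p(112)=761002156, p(113)=851376628, p(114)=952050665, p(115)=1064144451, p(116)=1188908248, p(117)=1327710076, p(118)=1482074143, p(119)=1653668665, p(120)=1844349560, p(121)=2056148051, p(122)=2291320912, p(123)=2552338241, p(124)=2841940500, p(125)=3163127352, p(126)=3519222692, p(127)=3913864295, p(128)=4351078600, p(129)=4835271870, p(130)=5371315400, p(131)=5964539504, p(132)=6620830889, p(133)=7346629512, p(134)=8149040695, p(135)=9035836076, p(136)=10015581680, p(137)=11097645016, p(138)=12292341831, p(139)=13610949895, p(140)=15065878135, p(141)=16670689208, p(142)=18440293320, p(143)=20390982757, p(144)=22540654445, p(145)=24908858009, p(146)=27517052599, p(147)=30388671978, p(148)=33549419497, p(149)=37027355200, p(150)=40853235313, p(151)=45060624582, p(152)=49686288421, p(153)=54770336324, p(154)=60356673280, p(155)=66493182097, p(156)=73232243759, p(157)=80630964769, p(158)=88751778802, p(159)=97662728555, p(160)=107438159466.
Final step: p(161) = p(160) + p(159) - p(156) - p(154) + p(149) + p(146) - p(139) - p(135) + p(126) + p(121) - p(110) - p(104) + p(91) + p(84) - p(69) - p(61) + p(44) + p(35) - p(16) - p(6)
= 107438159466 + 97662728555 - 73232243759 - 60356673280 + 37027355200 + 27517052599 - 13610949895 - 9035836076 + 3519222692 + 2056148051 - 607163746 - 304801365 + 64112359 + 26543660 - 3554345 - 1121505 + 75175 + 14883 - 231 - 11
= 118159068427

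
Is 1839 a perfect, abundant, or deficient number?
deficient

Proper divisors of 1839: sum = 1 + 3 + 613 = 617
Since 617 < 1839, 1839 is deficient.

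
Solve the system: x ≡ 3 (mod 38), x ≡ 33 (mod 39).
345

Using Chinese Remainder Theorem:
M = 38 × 39 = 1482
M1 = 39, M2 = 38
y1 = 39^(-1) mod 38 = 1
y2 = 38^(-1) mod 39 = 38
x = (3×39×1 + 33×38×38) mod 1482 = 345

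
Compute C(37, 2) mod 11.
6

Using Lucas' theorem:
Write n=37 and k=2 in base 11:
n in base 11: [3, 4]
k in base 11: [0, 2]
C(37,2) mod 11 = ∏ C(n_i, k_i) mod 11
Digit binomials (mod 11): C(3,0) = 1; C(4,2) = 6
Product: 1 × 6 = 6 ≡ 6 (mod 11)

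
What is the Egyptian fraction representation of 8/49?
1/7 + 1/49

Greedy algorithm:
8/49: ceiling(49/8) = 7, use 1/7
1/49: ceiling(49/1) = 49, use 1/49
Result: 8/49 = 1/7 + 1/49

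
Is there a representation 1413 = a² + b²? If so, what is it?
18² + 33² (a=18, b=33)

Factorization: 1413 = 3^2 × 157
By Fermat: n is sum of two squares iff every prime p ≡ 3 (mod 4) appears to even power.
All primes ≡ 3 (mod 4) appear to even power.
Search a = 0, 1, 2, … for 1413 - a² a perfect square: first hit at a = 18: 1413 - 324 = 1089 = 33².
1413 = 18² + 33² = 324 + 1089 ✓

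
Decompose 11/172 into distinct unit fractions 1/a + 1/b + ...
1/16 + 1/688

Greedy algorithm:
11/172: ceiling(172/11) = 16, use 1/16
1/688: ceiling(688/1) = 688, use 1/688
Result: 11/172 = 1/16 + 1/688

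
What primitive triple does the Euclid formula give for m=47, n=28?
(1425, 2632, 2993)

Euclid's formula: a = m² - n², b = 2mn, c = m² + n²
m = 47, n = 28
a = 47² - 28² = 2209 - 784 = 1425
b = 2 × 47 × 28 = 2632
c = 47² + 28² = 2209 + 784 = 2993
Verification: 1425² + 2632² = 2030625 + 6927424 = 8958049 = 2993² ✓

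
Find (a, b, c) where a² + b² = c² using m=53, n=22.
(2325, 2332, 3293)

Euclid's formula: a = m² - n², b = 2mn, c = m² + n²
m = 53, n = 22
a = 53² - 22² = 2809 - 484 = 2325
b = 2 × 53 × 22 = 2332
c = 53² + 22² = 2809 + 484 = 3293
Verification: 2325² + 2332² = 5405625 + 5438224 = 10843849 = 3293² ✓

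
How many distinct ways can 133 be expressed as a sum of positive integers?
7346629512

p(n) counts ways to write n as a sum of positive integers (order ignored).
Euler's pentagonal recurrence: p(k) = p(k-1) + p(k-2) - p(k-5) - p(k-7) + p(k-12) + p(k-15) - ... (offsets j(3j∓1)/2, signs ++--, p(0)=1, p(<0)=0).
DP table for k = 0..132: p(0)=1, p(1)=1, p(2)=2, p(3)=3, p(4)=5, p(5)=7, p(6)=11, p(7)=15, p(8)=22, p(9)=30, p(10)=42, p(11)=56, p(12)=77, p(13)=101, p(14)=135, p(15)=176, p(16)=231, p(17)=297, p(18)=385, p(19)=490, p(20)=627, p(21)=792, p(22)=1002, p(23)=1255, p(24)=1575, p(25)=1958, p(26)=2436, p(27)=3010, p(28)=3718, p(29)=4565, p(30)=5604, p(31)=6842, p(32)=8349, p(33)=10143, p(34)=12310, p(35)=14883, p(36)=17977, p(37)=21637, p(38)=26015, p(39)=31185, p(40)=37338, p(41)=44583, p(42)=53174, p(43)=63261, p(44)=75175, p(45)=89134, p(46)=105558, p(47)=124754, p(48)=147273, p(49)=173525, p(50)=204226, p(51)=239943, p(52)=281589, p(53)=329931, p(54)=386155, p(55)=451276, p(56)=526823, p(57)=614154, p(58)=715220, p(59)=831820, p(60)=966467, p(61)=1121505, p(62)=1300156, p(63)=1505499, p(64)=1741630, p(65)=2012558, p(66)=2323520, p(67)=2679689, p(68)=3087735, p(69)=3554345, p(70)=4087968, p(71)=4697205, p(72)=5392783, p(73)=6185689, p(74)=7089500, p(75)=8118264, p(76)=9289091, p(77)=10619863, p(78)=12132164, p(79)=13848650, p(80)=15796476, p(81)=18004327, p(82)=20506255, p(83)=23338469, p(84)=26543660, p(85)=30167357, p(86)=34262962, p(87)=38887673, p(88)=44108109, p(89)=49995925, p(90)=56634173, p(91)=64112359, p(92)=72533807, p(93)=82010177, p(94)=92669720, p(95)=104651419, p(96)=118114304, p(97)=133230930, p(98)=150198136, p(99)=169229875, p(100)=190569292, p(101)=214481126, p(102)=241265379, p(103)=271248950, p(104)=304801365, p(105)=342325709, p(106)=384276336, p(107)=431149389, p(108)=483502844, p(109)=541946240, p(110)=607163746, p(111)=679903203, p(112)=761002156, p(113)=851376628, p(114)=952050665, p(115)=1064144451, p(116)=1188908248, p(117)=1327710076, p(118)=1482074143, p(119)=1653668665, p(120)=1844349560, p(121)=2056148051, p(122)=2291320912, p(123)=2552338241, p(124)=2841940500, p(125)=3163127352, p(126)=3519222692, p(127)=3913864295, p(128)=4351078600, p(129)=4835271870, p(130)=5371315400, p(131)=5964539504, p(132)=6620830889.
Final step: p(133) = p(132) + p(131) - p(128) - p(126) + p(121) + p(118) - p(111) - p(107) + p(98) + p(93) - p(82) - p(76) + p(63) + p(56) - p(41) - p(33) + p(16) + p(7)
= 6620830889 + 5964539504 - 4351078600 - 3519222692 + 2056148051 + 1482074143 - 679903203 - 431149389 + 150198136 + 82010177 - 20506255 - 9289091 + 1505499 + 526823 - 44583 - 10143 + 231 + 15
= 7346629512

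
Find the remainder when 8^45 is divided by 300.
68

Repeated squaring. Binary of 45 = 101101.
8^1 ≡ 8 (mod 300); 8^2 ≡ 64 (mod 300); 8^4 ≡ 196 (mod 300); 8^8 ≡ 16 (mod 300); 8^16 ≡ 256 (mod 300); 8^32 ≡ 136 (mod 300)
8^45 = 8^1 × 8^4 × 8^8 × 8^32 ≡ 68 (mod 300)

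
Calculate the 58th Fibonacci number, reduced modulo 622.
135

Matrix identity: Q^n = [[F_(n+1), F_n], [F_n, F_(n-1)]] with Q = [[1,1],[1,0]].
n = 58 = 111010₂. Square-and-multiply, entries mod 622:
Q^1 = [[1,1],[1,0]]
Q^3 = (Q^1)²·Q = [[3,2],[2,1]]
Q^7 = (Q^3)²·Q = [[21,13],[13,8]]
Q^14 = (Q^7)² = [[610,377],[377,233]]
Q^29 = (Q^14)²·Q = [[426,457],[457,591]]
Q^58 = (Q^29)² = [[331,135],[135,196]]
F_58 mod 622 = Q^58[0][1] = 135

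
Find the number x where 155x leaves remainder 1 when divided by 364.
155

gcd(155, 364) = 1, so the inverse exists.
Extended Euclidean algorithm on (364, 155):
364 = 2 × 155 + 54  ⟹  54 = (1)·364 + (-2)·155
155 = 2 × 54 + 47  ⟹  47 = (-2)·364 + (5)·155
54 = 1 × 47 + 7  ⟹  7 = (3)·364 + (-7)·155
47 = 6 × 7 + 5  ⟹  5 = (-20)·364 + (47)·155
7 = 1 × 5 + 2  ⟹  2 = (23)·364 + (-54)·155
5 = 2 × 2 + 1  ⟹  1 = (-66)·364 + (155)·155
So (155)·155 ≡ 1 (mod 364), i.e. 155^(-1) ≡ 155 (mod 364).
Check: 155 × 155 = 24025 ≡ 1 (mod 364)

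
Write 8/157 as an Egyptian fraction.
1/20 + 1/1047 + 1/3287580

Greedy algorithm:
8/157: ceiling(157/8) = 20, use 1/20
3/3140: ceiling(3140/3) = 1047, use 1/1047
1/3287580: ceiling(3287580/1) = 3287580, use 1/3287580
Result: 8/157 = 1/20 + 1/1047 + 1/3287580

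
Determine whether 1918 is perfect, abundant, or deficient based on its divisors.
deficient

Proper divisors of 1918: sum = 1 + 2 + 7 + 14 + 137 + 274 + 959 = 1394
Since 1394 < 1918, 1918 is deficient.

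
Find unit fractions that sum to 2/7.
1/4 + 1/28

Greedy algorithm:
2/7: ceiling(7/2) = 4, use 1/4
1/28: ceiling(28/1) = 28, use 1/28
Result: 2/7 = 1/4 + 1/28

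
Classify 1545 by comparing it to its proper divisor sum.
deficient

Proper divisors of 1545: sum = 1 + 3 + 5 + 15 + 103 + 309 + 515 = 951
Since 951 < 1545, 1545 is deficient.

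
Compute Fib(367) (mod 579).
331

Matrix identity: Q^n = [[F_(n+1), F_n], [F_n, F_(n-1)]] with Q = [[1,1],[1,0]].
n = 367 = 101101111₂. Square-and-multiply, entries mod 579:
Q^1 = [[1,1],[1,0]]
Q^2 = (Q^1)² = [[2,1],[1,1]]
Q^5 = (Q^2)²·Q = [[8,5],[5,3]]
Q^11 = (Q^5)²·Q = [[144,89],[89,55]]
Q^22 = (Q^11)² = [[286,341],[341,524]]
Q^45 = (Q^22)²·Q = [[86,59],[59,27]]
Q^91 = (Q^45)²·Q = [[174,455],[455,298]]
Q^183 = (Q^91)²·Q = [[441,490],[490,530]]
Q^367 = (Q^183)²·Q = [[183,331],[331,431]]
F_367 mod 579 = Q^367[0][1] = 331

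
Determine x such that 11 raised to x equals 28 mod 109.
50

Baby-step giant-step with step n = ⌈√109⌉ = 11.
Baby steps 11^j mod 109 (j:value) for j=0..10: 0:1, 1:11, 2:12, 3:23, 4:35, 5:58, 6:93, 7:42, 8:26, 9:68, 10:94.
Giant-step multiplier: 11^(-11) ≡ 11^(108-11) = 11^97 ≡ 72 (mod 109).
Giant steps γ_i = 28·72^i mod 109: γ_0=28, γ_1=54, γ_2=73, γ_3=24, γ_4=93 (in table at j=6).
x = i·n + j = 4·11 + 6 = 50.
Check: 11^50 ≡ 28 (mod 109).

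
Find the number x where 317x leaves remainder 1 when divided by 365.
38

gcd(317, 365) = 1, so the inverse exists.
Extended Euclidean algorithm on (365, 317):
365 = 1 × 317 + 48  ⟹  48 = (1)·365 + (-1)·317
317 = 6 × 48 + 29  ⟹  29 = (-6)·365 + (7)·317
48 = 1 × 29 + 19  ⟹  19 = (7)·365 + (-8)·317
29 = 1 × 19 + 10  ⟹  10 = (-13)·365 + (15)·317
19 = 1 × 10 + 9  ⟹  9 = (20)·365 + (-23)·317
10 = 1 × 9 + 1  ⟹  1 = (-33)·365 + (38)·317
So (38)·317 ≡ 1 (mod 365), i.e. 317^(-1) ≡ 38 (mod 365).
Check: 317 × 38 = 12046 ≡ 1 (mod 365)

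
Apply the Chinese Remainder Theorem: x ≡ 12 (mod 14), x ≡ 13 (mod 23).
82

Using Chinese Remainder Theorem:
M = 14 × 23 = 322
M1 = 23, M2 = 14
y1 = 23^(-1) mod 14 = 11
y2 = 14^(-1) mod 23 = 5
x = (12×23×11 + 13×14×5) mod 322 = 82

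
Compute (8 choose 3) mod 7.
0

Using Lucas' theorem:
Write n=8 and k=3 in base 7:
n in base 7: [1, 1]
k in base 7: [0, 3]
C(8,3) mod 7 = ∏ C(n_i, k_i) mod 7
Digit binomials (mod 7): C(1,0) = 1; C(1,3) = 0 (k_i > n_i)
Product: 1 × 0 = 0 ≡ 0 (mod 7)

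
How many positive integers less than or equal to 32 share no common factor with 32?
16

32 = 2^5
φ(n) = n × ∏(1 - 1/p) for each prime p dividing n
φ(32) = 32 × (1 - 1/2) = 16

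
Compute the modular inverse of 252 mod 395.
58

gcd(252, 395) = 1, so the inverse exists.
Extended Euclidean algorithm on (395, 252):
395 = 1 × 252 + 143  ⟹  143 = (1)·395 + (-1)·252
252 = 1 × 143 + 109  ⟹  109 = (-1)·395 + (2)·252
143 = 1 × 109 + 34  ⟹  34 = (2)·395 + (-3)·252
109 = 3 × 34 + 7  ⟹  7 = (-7)·395 + (11)·252
34 = 4 × 7 + 6  ⟹  6 = (30)·395 + (-47)·252
7 = 1 × 6 + 1  ⟹  1 = (-37)·395 + (58)·252
So (58)·252 ≡ 1 (mod 395), i.e. 252^(-1) ≡ 58 (mod 395).
Check: 252 × 58 = 14616 ≡ 1 (mod 395)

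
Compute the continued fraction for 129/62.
[2; 12, 2, 2]

Euclidean algorithm steps:
129 = 2 × 62 + 5
62 = 12 × 5 + 2
5 = 2 × 2 + 1
2 = 2 × 1 + 0
Continued fraction: [2; 12, 2, 2]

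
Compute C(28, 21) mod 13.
0

Using Lucas' theorem:
Write n=28 and k=21 in base 13:
n in base 13: [2, 2]
k in base 13: [1, 8]
C(28,21) mod 13 = ∏ C(n_i, k_i) mod 13
Digit binomials (mod 13): C(2,1) = 2; C(2,8) = 0 (k_i > n_i)
Product: 2 × 0 = 0 ≡ 0 (mod 13)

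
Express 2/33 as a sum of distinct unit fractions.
1/17 + 1/561

Greedy algorithm:
2/33: ceiling(33/2) = 17, use 1/17
1/561: ceiling(561/1) = 561, use 1/561
Result: 2/33 = 1/17 + 1/561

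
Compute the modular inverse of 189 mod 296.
213

gcd(189, 296) = 1, so the inverse exists.
Extended Euclidean algorithm on (296, 189):
296 = 1 × 189 + 107  ⟹  107 = (1)·296 + (-1)·189
189 = 1 × 107 + 82  ⟹  82 = (-1)·296 + (2)·189
107 = 1 × 82 + 25  ⟹  25 = (2)·296 + (-3)·189
82 = 3 × 25 + 7  ⟹  7 = (-7)·296 + (11)·189
25 = 3 × 7 + 4  ⟹  4 = (23)·296 + (-36)·189
7 = 1 × 4 + 3  ⟹  3 = (-30)·296 + (47)·189
4 = 1 × 3 + 1  ⟹  1 = (53)·296 + (-83)·189
So (-83)·189 ≡ 1 (mod 296), i.e. 189^(-1) ≡ -83 ≡ 213 (mod 296).
Check: 189 × 213 = 40257 ≡ 1 (mod 296)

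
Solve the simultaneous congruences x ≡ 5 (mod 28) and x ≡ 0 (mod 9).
117

Using Chinese Remainder Theorem:
M = 28 × 9 = 252
M1 = 9, M2 = 28
y1 = 9^(-1) mod 28 = 25
y2 = 28^(-1) mod 9 = 1
x = (5×9×25 + 0×28×1) mod 252 = 117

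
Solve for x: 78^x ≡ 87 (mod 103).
37

Baby-step giant-step with step n = ⌈√103⌉ = 11.
Baby steps 78^j mod 103 (j:value) for j=0..10: 0:1, 1:78, 2:7, 3:31, 4:49, 5:11, 6:34, 7:77, 8:32, 9:24, 10:18.
Giant-step multiplier: 78^(-11) ≡ 78^(102-11) = 78^91 ≡ 84 (mod 103).
Giant steps γ_i = 87·84^i mod 103: γ_0=87, γ_1=98, γ_2=95, γ_3=49 (in table at j=4).
x = i·n + j = 3·11 + 4 = 37.
Check: 78^37 ≡ 87 (mod 103).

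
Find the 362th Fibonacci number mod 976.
1

Matrix identity: Q^n = [[F_(n+1), F_n], [F_n, F_(n-1)]] with Q = [[1,1],[1,0]].
n = 362 = 101101010₂. Square-and-multiply, entries mod 976:
Q^1 = [[1,1],[1,0]]
Q^2 = (Q^1)² = [[2,1],[1,1]]
Q^5 = (Q^2)²·Q = [[8,5],[5,3]]
Q^11 = (Q^5)²·Q = [[144,89],[89,55]]
Q^22 = (Q^11)² = [[353,143],[143,210]]
Q^45 = (Q^22)²·Q = [[111,610],[610,477]]
Q^90 = (Q^45)² = [[853,488],[488,365]]
Q^181 = (Q^90)²·Q = [[489,489],[489,0]]
Q^362 = (Q^181)² = [[2,1],[1,1]]
F_362 mod 976 = Q^362[0][1] = 1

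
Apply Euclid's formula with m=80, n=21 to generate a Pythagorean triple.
(5959, 3360, 6841)

Euclid's formula: a = m² - n², b = 2mn, c = m² + n²
m = 80, n = 21
a = 80² - 21² = 6400 - 441 = 5959
b = 2 × 80 × 21 = 3360
c = 80² + 21² = 6400 + 441 = 6841
Verification: 5959² + 3360² = 35509681 + 11289600 = 46799281 = 6841² ✓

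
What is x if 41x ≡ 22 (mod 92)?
x ≡ 14 (mod 92)

gcd(41, 92) = 1, which divides 22, so solutions exist.
Find 41^(-1) mod 92 by the extended Euclidean algorithm:
92 = 2 × 41 + 10  ⟹  10 = (1)·92 + (-2)·41
41 = 4 × 10 + 1  ⟹  1 = (-4)·92 + (9)·41
So (9)·41 ≡ 1 (mod 92), i.e. 41^(-1) ≡ 9 (mod 92).
x ≡ 9 × 22 = 198 ≡ 14 (mod 92).
Check: 41 × 14 = 574 ≡ 22 (mod 92).
Unique solution: x ≡ 14 (mod 92)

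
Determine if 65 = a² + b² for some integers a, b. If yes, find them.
1² + 8² (a=1, b=8)

Factorization: 65 = 5 × 13
By Fermat: n is sum of two squares iff every prime p ≡ 3 (mod 4) appears to even power.
All primes ≡ 3 (mod 4) appear to even power.
Search a = 0, 1, 2, … for 65 - a² a perfect square: first hit at a = 1: 65 - 1 = 64 = 8².
65 = 1² + 8² = 1 + 64 ✓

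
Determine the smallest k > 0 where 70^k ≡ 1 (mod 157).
156

157 is prime, so ord(70) divides φ(157) = 156.
Divisors of 156: 1, 2, 3, 4, 6, 12, 13, 26, 39, 52, 78, 156.
Repeated squaring: 70^1 ≡ 70, 70^2 ≡ 33, 70^4 ≡ 147, 70^8 ≡ 100, 70^16 ≡ 109, 70^32 ≡ 106, 70^64 ≡ 89, 70^128 ≡ 71 (mod 157).
Test 70^d mod 157 for each divisor d in increasing order:
70^1 ≡ 70
70^2 ≡ 33
70^3 = 70^2·70^1 ≡ 112
70^4 ≡ 147
70^6 = 70^4·70^2 ≡ 141
70^12 = 70^8·70^4 ≡ 99
70^13 = 70^8·70^4·70^1 ≡ 22
70^26 = 70^16·70^8·70^2 ≡ 13
70^39 = 70^32·70^4·70^2·70^1 ≡ 129
70^52 = 70^32·70^16·70^4 ≡ 12
70^78 = 70^64·70^8·70^4·70^2 ≡ 156
70^156 = 70^128·70^16·70^8·70^4 ≡ 1  ← first divisor giving 1
The order is 156.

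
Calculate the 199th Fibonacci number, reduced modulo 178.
177

Matrix identity: Q^n = [[F_(n+1), F_n], [F_n, F_(n-1)]] with Q = [[1,1],[1,0]].
n = 199 = 11000111₂. Square-and-multiply, entries mod 178:
Q^1 = [[1,1],[1,0]]
Q^3 = (Q^1)²·Q = [[3,2],[2,1]]
Q^6 = (Q^3)² = [[13,8],[8,5]]
Q^12 = (Q^6)² = [[55,144],[144,89]]
Q^24 = (Q^12)² = [[87,88],[88,177]]
Q^49 = (Q^24)²·Q = [[97,5],[5,92]]
Q^99 = (Q^49)²·Q = [[55,0],[0,55]]
Q^199 = (Q^99)²·Q = [[177,177],[177,0]]
F_199 mod 178 = Q^199[0][1] = 177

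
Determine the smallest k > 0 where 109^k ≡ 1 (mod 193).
6

193 is prime, so ord(109) divides φ(193) = 192.
Divisors of 192: 1, 2, 3, 4, 6, 8, 12, 16, 24, 32, 48, 64, 96, 192.
Repeated squaring: 109^1 ≡ 109, 109^2 ≡ 108, 109^4 ≡ 84, 109^8 ≡ 108, 109^16 ≡ 84, 109^32 ≡ 108, 109^64 ≡ 84, 109^128 ≡ 108 (mod 193).
Test 109^d mod 193 for each divisor d in increasing order:
109^1 ≡ 109
109^2 ≡ 108
109^3 = 109^2·109^1 ≡ 192
109^4 ≡ 84
109^6 = 109^4·109^2 ≡ 1  ← first divisor giving 1
The order is 6.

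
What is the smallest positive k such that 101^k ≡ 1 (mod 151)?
50

151 is prime, so ord(101) divides φ(151) = 150.
Divisors of 150: 1, 2, 3, 5, 6, 10, 15, 25, 30, 50, 75, 150.
Repeated squaring: 101^1 ≡ 101, 101^2 ≡ 84, 101^4 ≡ 110, 101^8 ≡ 20, 101^16 ≡ 98, 101^32 ≡ 91, 101^64 ≡ 127, 101^128 ≡ 123 (mod 151).
Test 101^d mod 151 for each divisor d in increasing order:
101^1 ≡ 101
101^2 ≡ 84
101^3 = 101^2·101^1 ≡ 28
101^5 = 101^4·101^1 ≡ 87
101^6 = 101^4·101^2 ≡ 29
101^10 = 101^8·101^2 ≡ 19
101^15 = 101^8·101^4·101^2·101^1 ≡ 143
101^25 = 101^16·101^8·101^1 ≡ 150
101^30 = 101^16·101^8·101^4·101^2 ≡ 64
101^50 = 101^32·101^16·101^2 ≡ 1  ← first divisor giving 1
The order is 50.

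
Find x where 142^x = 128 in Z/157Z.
135

Baby-step giant-step with step n = ⌈√157⌉ = 13.
Baby steps 142^j mod 157 (j:value) for j=0..12: 0:1, 1:142, 2:68, 3:79, 4:71, 5:34, 6:118, 7:114, 8:17, 9:59, 10:57, 11:87, 12:108.
Giant-step multiplier: 142^(-13) ≡ 142^(156-13) = 142^143 ≡ 135 (mod 157).
Giant steps γ_i = 128·135^i mod 157: γ_0=128, γ_1=10, γ_2=94, γ_3=130, γ_4=123, γ_5=120, γ_6=29, γ_7=147, γ_8=63, γ_9=27, γ_10=34 (in table at j=5).
x = i·n + j = 10·13 + 5 = 135.
Check: 142^135 ≡ 128 (mod 157).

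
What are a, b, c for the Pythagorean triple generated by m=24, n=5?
(551, 240, 601)

Euclid's formula: a = m² - n², b = 2mn, c = m² + n²
m = 24, n = 5
a = 24² - 5² = 576 - 25 = 551
b = 2 × 24 × 5 = 240
c = 24² + 5² = 576 + 25 = 601
Verification: 551² + 240² = 303601 + 57600 = 361201 = 601² ✓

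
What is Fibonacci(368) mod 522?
3

Matrix identity: Q^n = [[F_(n+1), F_n], [F_n, F_(n-1)]] with Q = [[1,1],[1,0]].
n = 368 = 101110000₂. Square-and-multiply, entries mod 522:
Q^1 = [[1,1],[1,0]]
Q^2 = (Q^1)² = [[2,1],[1,1]]
Q^5 = (Q^2)²·Q = [[8,5],[5,3]]
Q^11 = (Q^5)²·Q = [[144,89],[89,55]]
Q^23 = (Q^11)²·Q = [[432,469],[469,485]]
Q^46 = (Q^23)² = [[469,467],[467,2]]
Q^92 = (Q^46)² = [[92,195],[195,419]]
Q^184 = (Q^92)² = [[31,465],[465,88]]
Q^368 = (Q^184)² = [[34,3],[3,31]]
F_368 mod 522 = Q^368[0][1] = 3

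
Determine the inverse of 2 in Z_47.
24

gcd(2, 47) = 1, so the inverse exists.
Extended Euclidean algorithm on (47, 2):
47 = 23 × 2 + 1  ⟹  1 = (1)·47 + (-23)·2
So (-23)·2 ≡ 1 (mod 47), i.e. 2^(-1) ≡ -23 ≡ 24 (mod 47).
Check: 2 × 24 = 48 ≡ 1 (mod 47)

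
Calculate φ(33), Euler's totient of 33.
20

33 = 3 × 11
φ(n) = n × ∏(1 - 1/p) for each prime p dividing n
φ(33) = 33 × (1 - 1/3) × (1 - 1/11) = 20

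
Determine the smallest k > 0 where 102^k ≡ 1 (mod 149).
37

149 is prime, so ord(102) divides φ(149) = 148.
Divisors of 148: 1, 2, 4, 37, 74, 148.
Repeated squaring: 102^1 ≡ 102, 102^2 ≡ 123, 102^4 ≡ 80, 102^8 ≡ 142, 102^16 ≡ 49, 102^32 ≡ 17, 102^64 ≡ 140, 102^128 ≡ 81 (mod 149).
Test 102^d mod 149 for each divisor d in increasing order:
102^1 ≡ 102
102^2 ≡ 123
102^4 ≡ 80
102^37 = 102^32·102^4·102^1 ≡ 1  ← first divisor giving 1
The order is 37.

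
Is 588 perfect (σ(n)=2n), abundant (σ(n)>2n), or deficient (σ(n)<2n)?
abundant

Proper divisors of 588: sum = 1 + 2 + 3 + 4 + 6 + 7 + 12 + 14 + ... + 98 + 147 + 196 + 294 (17 divisors) = 1008
Since 1008 > 588, 588 is abundant.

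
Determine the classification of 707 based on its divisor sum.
deficient

Proper divisors of 707: sum = 1 + 7 + 101 = 109
Since 109 < 707, 707 is deficient.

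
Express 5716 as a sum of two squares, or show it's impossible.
46² + 60² (a=46, b=60)

Factorization: 5716 = 2^2 × 1429
By Fermat: n is sum of two squares iff every prime p ≡ 3 (mod 4) appears to even power.
All primes ≡ 3 (mod 4) appear to even power.
Search a = 0, 1, 2, … for 5716 - a² a perfect square: first hit at a = 46: 5716 - 2116 = 3600 = 60².
5716 = 46² + 60² = 2116 + 3600 ✓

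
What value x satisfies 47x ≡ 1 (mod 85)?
38

gcd(47, 85) = 1, so the inverse exists.
Extended Euclidean algorithm on (85, 47):
85 = 1 × 47 + 38  ⟹  38 = (1)·85 + (-1)·47
47 = 1 × 38 + 9  ⟹  9 = (-1)·85 + (2)·47
38 = 4 × 9 + 2  ⟹  2 = (5)·85 + (-9)·47
9 = 4 × 2 + 1  ⟹  1 = (-21)·85 + (38)·47
So (38)·47 ≡ 1 (mod 85), i.e. 47^(-1) ≡ 38 (mod 85).
Check: 47 × 38 = 1786 ≡ 1 (mod 85)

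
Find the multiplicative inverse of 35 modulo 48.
11

gcd(35, 48) = 1, so the inverse exists.
Extended Euclidean algorithm on (48, 35):
48 = 1 × 35 + 13  ⟹  13 = (1)·48 + (-1)·35
35 = 2 × 13 + 9  ⟹  9 = (-2)·48 + (3)·35
13 = 1 × 9 + 4  ⟹  4 = (3)·48 + (-4)·35
9 = 2 × 4 + 1  ⟹  1 = (-8)·48 + (11)·35
So (11)·35 ≡ 1 (mod 48), i.e. 35^(-1) ≡ 11 (mod 48).
Check: 35 × 11 = 385 ≡ 1 (mod 48)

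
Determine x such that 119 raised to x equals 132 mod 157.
68

Baby-step giant-step with step n = ⌈√157⌉ = 13.
Baby steps 119^j mod 157 (j:value) for j=0..12: 0:1, 1:119, 2:31, 3:78, 4:19, 5:63, 6:118, 7:69, 8:47, 9:98, 10:44, 11:55, 12:108.
Giant-step multiplier: 119^(-13) ≡ 119^(156-13) = 119^143 ≡ 107 (mod 157).
Giant steps γ_i = 132·107^i mod 157: γ_0=132, γ_1=151, γ_2=143, γ_3=72, γ_4=11, γ_5=78 (in table at j=3).
x = i·n + j = 5·13 + 3 = 68.
Check: 119^68 ≡ 132 (mod 157).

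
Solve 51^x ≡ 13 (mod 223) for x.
99

Baby-step giant-step with step n = ⌈√223⌉ = 15.
Baby steps 51^j mod 223 (j:value) for j=0..14: 0:1, 1:51, 2:148, 3:189, 4:50, 5:97, 6:41, 7:84, 8:47, 9:167, 10:43, 11:186, 12:120, 13:99, 14:143.
Giant-step multiplier: 51^(-15) ≡ 51^(222-15) = 51^207 ≡ 125 (mod 223).
Giant steps γ_i = 13·125^i mod 223: γ_0=13, γ_1=64, γ_2=195, γ_3=68, γ_4=26, γ_5=128, γ_6=167 (in table at j=9).
x = i·n + j = 6·15 + 9 = 99.
Check: 51^99 ≡ 13 (mod 223).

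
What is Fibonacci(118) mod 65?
34

Matrix identity: Q^n = [[F_(n+1), F_n], [F_n, F_(n-1)]] with Q = [[1,1],[1,0]].
n = 118 = 1110110₂. Square-and-multiply, entries mod 65:
Q^1 = [[1,1],[1,0]]
Q^3 = (Q^1)²·Q = [[3,2],[2,1]]
Q^7 = (Q^3)²·Q = [[21,13],[13,8]]
Q^14 = (Q^7)² = [[25,52],[52,38]]
Q^29 = (Q^14)²·Q = [[40,14],[14,26]]
Q^59 = (Q^29)²·Q = [[55,41],[41,14]]
Q^118 = (Q^59)² = [[26,34],[34,57]]
F_118 mod 65 = Q^118[0][1] = 34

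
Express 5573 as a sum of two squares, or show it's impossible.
47² + 58² (a=47, b=58)

Factorization: 5573 = 5573
By Fermat: n is sum of two squares iff every prime p ≡ 3 (mod 4) appears to even power.
All primes ≡ 3 (mod 4) appear to even power.
Search a = 0, 1, 2, … for 5573 - a² a perfect square: first hit at a = 47: 5573 - 2209 = 3364 = 58².
5573 = 47² + 58² = 2209 + 3364 ✓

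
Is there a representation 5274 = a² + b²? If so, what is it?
45² + 57² (a=45, b=57)

Factorization: 5274 = 2 × 3^2 × 293
By Fermat: n is sum of two squares iff every prime p ≡ 3 (mod 4) appears to even power.
All primes ≡ 3 (mod 4) appear to even power.
Search a = 0, 1, 2, … for 5274 - a² a perfect square: first hit at a = 45: 5274 - 2025 = 3249 = 57².
5274 = 45² + 57² = 2025 + 3249 ✓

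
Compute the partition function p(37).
21637

p(n) counts ways to write n as a sum of positive integers (order ignored).
Euler's pentagonal recurrence: p(k) = p(k-1) + p(k-2) - p(k-5) - p(k-7) + p(k-12) + p(k-15) - ... (offsets j(3j∓1)/2, signs ++--, p(0)=1, p(<0)=0).
DP table for k = 0..36: p(0)=1, p(1)=1, p(2)=2, p(3)=3, p(4)=5, p(5)=7, p(6)=11, p(7)=15, p(8)=22, p(9)=30, p(10)=42, p(11)=56, p(12)=77, p(13)=101, p(14)=135, p(15)=176, p(16)=231, p(17)=297, p(18)=385, p(19)=490, p(20)=627, p(21)=792, p(22)=1002, p(23)=1255, p(24)=1575, p(25)=1958, p(26)=2436, p(27)=3010, p(28)=3718, p(29)=4565, p(30)=5604, p(31)=6842, p(32)=8349, p(33)=10143, p(34)=12310, p(35)=14883, p(36)=17977.
Final step: p(37) = p(36) + p(35) - p(32) - p(30) + p(25) + p(22) - p(15) - p(11) + p(2)
= 17977 + 14883 - 8349 - 5604 + 1958 + 1002 - 176 - 56 + 2
= 21637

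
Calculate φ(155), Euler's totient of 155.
120

155 = 5 × 31
φ(n) = n × ∏(1 - 1/p) for each prime p dividing n
φ(155) = 155 × (1 - 1/5) × (1 - 1/31) = 120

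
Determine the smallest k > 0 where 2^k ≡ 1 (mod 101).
100

101 is prime, so ord(2) divides φ(101) = 100.
Divisors of 100: 1, 2, 4, 5, 10, 20, 25, 50, 100.
Repeated squaring: 2^1 ≡ 2, 2^2 ≡ 4, 2^4 ≡ 16, 2^8 ≡ 54, 2^16 ≡ 88, 2^32 ≡ 68, 2^64 ≡ 79 (mod 101).
Test 2^d mod 101 for each divisor d in increasing order:
2^1 ≡ 2
2^2 ≡ 4
2^4 ≡ 16
2^5 = 2^4·2^1 ≡ 32
2^10 = 2^8·2^2 ≡ 14
2^20 = 2^16·2^4 ≡ 95
2^25 = 2^16·2^8·2^1 ≡ 10
2^50 = 2^32·2^16·2^2 ≡ 100
2^100 = 2^64·2^32·2^4 ≡ 1  ← first divisor giving 1
The order is 100.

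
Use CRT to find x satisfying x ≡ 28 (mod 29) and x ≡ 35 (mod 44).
695

Using Chinese Remainder Theorem:
M = 29 × 44 = 1276
M1 = 44, M2 = 29
y1 = 44^(-1) mod 29 = 2
y2 = 29^(-1) mod 44 = 41
x = (28×44×2 + 35×29×41) mod 1276 = 695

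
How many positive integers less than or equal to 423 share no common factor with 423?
276

423 = 3^2 × 47
φ(n) = n × ∏(1 - 1/p) for each prime p dividing n
φ(423) = 423 × (1 - 1/3) × (1 - 1/47) = 276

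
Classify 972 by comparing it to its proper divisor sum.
abundant

Proper divisors of 972: sum = 1 + 2 + 3 + 4 + 6 + 9 + 12 + 18 + ... + 162 + 243 + 324 + 486 (17 divisors) = 1576
Since 1576 > 972, 972 is abundant.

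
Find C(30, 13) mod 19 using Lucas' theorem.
0

Using Lucas' theorem:
Write n=30 and k=13 in base 19:
n in base 19: [1, 11]
k in base 19: [0, 13]
C(30,13) mod 19 = ∏ C(n_i, k_i) mod 19
Digit binomials (mod 19): C(1,0) = 1; C(11,13) = 0 (k_i > n_i)
Product: 1 × 0 = 0 ≡ 0 (mod 19)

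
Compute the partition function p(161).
118159068427

p(n) counts ways to write n as a sum of positive integers (order ignored).
Euler's pentagonal recurrence: p(k) = p(k-1) + p(k-2) - p(k-5) - p(k-7) + p(k-12) + p(k-15) - ... (offsets j(3j∓1)/2, signs ++--, p(0)=1, p(<0)=0).
DP table for k = 0..160: p(0)=1, p(1)=1, p(2)=2, p(3)=3, p(4)=5, p(5)=7, p(6)=11, p(7)=15, p(8)=22, p(9)=30, p(10)=42, p(11)=56, p(12)=77, p(13)=101, p(14)=135, p(15)=176, p(16)=231, p(17)=297, p(18)=385, p(19)=490, p(20)=627, p(21)=792, p(22)=1002, p(23)=1255, p(24)=1575, p(25)=1958, p(26)=2436, p(27)=3010, p(28)=3718, p(29)=4565, p(30)=5604, p(31)=6842, p(32)=8349, p(33)=10143, p(34)=12310, p(35)=14883, p(36)=17977, p(37)=21637, p(38)=26015, p(39)=31185, p(40)=37338, p(41)=44583, p(42)=53174, p(43)=63261, p(44)=75175, p(45)=89134, p(46)=105558, p(47)=124754, p(48)=147273, p(49)=173525, p(50)=204226, p(51)=239943, p(52)=281589, p(53)=329931, p(54)=386155, p(55)=451276, p(56)=526823, p(57)=614154, p(58)=715220, p(59)=831820, p(60)=966467, p(61)=1121505, p(62)=1300156, p(63)=1505499, p(64)=1741630, p(65)=2012558, p(66)=2323520, p(67)=2679689, p(68)=3087735, p(69)=3554345, p(70)=4087968, p(71)=4697205, p(72)=5392783, p(73)=6185689, p(74)=7089500, p(75)=8118264, p(76)=9289091, p(77)=10619863, p(78)=12132164, p(79)=13848650, p(80)=15796476, p(81)=18004327, p(82)=20506255, p(83)=23338469, p(84)=26543660, p(85)=30167357, p(86)=34262962, p(87)=38887673, p(88)=44108109, p(89)=49995925, p(90)=56634173, p(91)=64112359, p(92)=72533807, p(93)=82010177, p(94)=92669720, p(95)=104651419, p(96)=118114304, p(97)=133230930, p(98)=150198136, p(99)=169229875, p(100)=190569292, p(101)=214481126, p(102)=241265379, p(103)=271248950, p(104)=304801365, p(105)=342325709, p(106)=384276336, p(107)=431149389, p(108)=483502844, p(109)=541946240, p(110)=607163746, p(111)=679903203, p(112)=761002156, p(113)=851376628, p(114)=952050665, p(115)=1064144451, p(116)=1188908248, p(117)=1327710076, p(118)=1482074143, p(119)=1653668665, p(120)=1844349560, p(121)=2056148051, p(122)=2291320912, p(123)=2552338241, p(124)=2841940500, p(125)=3163127352, p(126)=3519222692, p(127)=3913864295, p(128)=4351078600, p(129)=4835271870, p(130)=5371315400, p(131)=5964539504, p(132)=6620830889, p(133)=7346629512, p(134)=8149040695, p(135)=9035836076, p(136)=10015581680, p(137)=11097645016, p(138)=12292341831, p(139)=13610949895, p(140)=15065878135, p(141)=16670689208, p(142)=18440293320, p(143)=20390982757, p(144)=22540654445, p(145)=24908858009, p(146)=27517052599, p(147)=30388671978, p(148)=33549419497, p(149)=37027355200, p(150)=40853235313, p(151)=45060624582, p(152)=49686288421, p(153)=54770336324, p(154)=60356673280, p(155)=66493182097, p(156)=73232243759, p(157)=80630964769, p(158)=88751778802, p(159)=97662728555, p(160)=107438159466.
Final step: p(161) = p(160) + p(159) - p(156) - p(154) + p(149) + p(146) - p(139) - p(135) + p(126) + p(121) - p(110) - p(104) + p(91) + p(84) - p(69) - p(61) + p(44) + p(35) - p(16) - p(6)
= 107438159466 + 97662728555 - 73232243759 - 60356673280 + 37027355200 + 27517052599 - 13610949895 - 9035836076 + 3519222692 + 2056148051 - 607163746 - 304801365 + 64112359 + 26543660 - 3554345 - 1121505 + 75175 + 14883 - 231 - 11
= 118159068427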